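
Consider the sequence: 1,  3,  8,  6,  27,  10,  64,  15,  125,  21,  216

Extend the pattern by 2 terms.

28, 343

Positions 1, 3, 5, … form one subsequence and positions 2, 4, 6, … form another.
Stream A: 1, 8, 27, 64, 125, 216. The cubes 1³, 2³, 3³, ….
Stream B: 3, 6, 10, 15, 21. The triangular numbers T_2, T_3, ….
Position 12 falls in stream B as its term 6, giving 28.
Position 13 falls in stream A as its term 7, giving 343.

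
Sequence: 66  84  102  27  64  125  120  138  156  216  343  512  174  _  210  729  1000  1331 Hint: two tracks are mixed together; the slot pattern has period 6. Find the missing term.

Reading positions in blocks of 6 reveals the pattern AAABBB — 2 tracks woven together.
Track A is 66, 84, 102, 120, 138, 156, 174, ?, 210, which is adding 18 each time.
Track B is 27, 64, 125, 216, 343, 512, 729, 1000, 1331, which is perfect cubes starting at 3³.
So the missing entry in track A is 192.

192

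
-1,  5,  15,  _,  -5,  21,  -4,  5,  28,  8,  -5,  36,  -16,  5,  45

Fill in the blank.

2

Read the sequence 3 terms at a time; column i is its own pattern.
Track A: -1, ?, -4, 8, -16 — geometric with ratio -2.
Track B: 5, -5, 5, -5, 5 — alternating ±5.
Track C: 15, 21, 28, 36, 45 — the triangular numbers T_5, T_6, ….
So the missing entry in track A is 2.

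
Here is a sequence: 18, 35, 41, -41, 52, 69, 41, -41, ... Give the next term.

Positions follow the repeating pattern AABB; grouping by letter gives 2 tracks.
Track A: 18, 35, 52, 69 — adding 17 each time.
Track B: 41, -41, 41, -41 — alternating ±41.
Term 9 comes from track A (its 5th entry): 86.

86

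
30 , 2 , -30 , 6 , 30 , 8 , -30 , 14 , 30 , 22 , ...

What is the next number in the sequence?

Split by position mod 2 into 2 tracks.
Track A: 30, -30, 30, -30, 30. Alternating ±30.
Track B: 2, 6, 8, 14, 22. A Fibonacci-like recurrence a_n = a_{n-1} + a_{n-2}.
The 11th slot belongs to track A; its 6th term is -30.

-30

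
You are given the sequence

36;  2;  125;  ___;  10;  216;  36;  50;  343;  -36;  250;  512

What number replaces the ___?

The terms cycle through 3 interleaved subsequences.
Subsequence A: 36, ?, 36, -36 — alternating ±36.
Subsequence B: 2, 10, 50, 250 — geometric, ×5 each step.
Subsequence C: 125, 216, 343, 512 — perfect cubes starting at 5³.
Subsequence A's pattern makes the blank -36.

-36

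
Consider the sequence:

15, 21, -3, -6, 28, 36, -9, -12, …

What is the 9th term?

Reading positions in blocks of 4 reveals the pattern AABB — 2 tracks woven together.
Track A: 15, 21, 28, 36. The triangular numbers T_5, T_6, ….
Track B: -3, -6, -9, -12. Subtracting 3 each time.
Position 9 → track A, term 5 = 45.

45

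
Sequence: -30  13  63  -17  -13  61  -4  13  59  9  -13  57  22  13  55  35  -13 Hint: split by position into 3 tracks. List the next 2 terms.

Read the sequence 3 terms at a time; column i is its own pattern.
Subsequence A: -30, -17, -4, 9, 22, 35 — arithmetic, step +13.
Subsequence B: 13, -13, 13, -13, 13, -13 — oscillating between 13 and -13.
Subsequence C: 63, 61, 59, 57, 55 — arithmetic with common difference −2.
The 18th slot belongs to subsequence C; its 6th term is 53.
Term 19 comes from subsequence A (its 7th entry): 48.

53, 48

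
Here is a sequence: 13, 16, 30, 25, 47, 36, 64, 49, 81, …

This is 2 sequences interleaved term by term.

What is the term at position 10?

Taking every 2nd term gives 2 separate tracks.
Track A = 13, 30, 47, 64, 81: arithmetic, step +17.
Track B = 16, 25, 36, 49: consecutive squares n² from n = 4.
The 10th slot belongs to track B; its 5th term is 64.

64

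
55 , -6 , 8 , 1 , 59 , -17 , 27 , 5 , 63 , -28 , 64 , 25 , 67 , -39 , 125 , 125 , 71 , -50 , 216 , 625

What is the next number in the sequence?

Read the sequence 4 terms at a time; column i is its own pattern.
Track A: 55, 59, 63, 67, 71 — adding 4 each time.
Track B: -6, -17, -28, -39, -50 — subtracting 11 each time.
Track C: 8, 27, 64, 125, 216 — consecutive cubes n³ from n = 2.
Track D: 1, 5, 25, 125, 625 — successive powers of 5.
The 21st slot belongs to track A; its 6th term is 75.

75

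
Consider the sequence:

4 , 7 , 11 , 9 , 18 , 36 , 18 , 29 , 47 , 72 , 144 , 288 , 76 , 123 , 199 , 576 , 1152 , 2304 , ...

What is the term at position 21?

The slot pattern repeats as AAABBB (period 6), so there are 2 interleaved tracks.
Stream A = 4, 7, 11, 18, 29, 47, 76, 123, 199: a Fibonacci-like recurrence a_n = a_{n-1} + a_{n-2}.
Stream B = 9, 18, 36, 72, 144, 288, 576, 1152, 2304: multiplying by 2 each time.
Position 21 → stream A, term 12 = 843.

843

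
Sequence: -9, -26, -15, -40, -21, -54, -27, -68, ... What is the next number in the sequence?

-33

Odd-indexed and even-indexed terms follow separate rules.
Stream A is -9, -15, -21, -27, which is subtracting 6 each time.
Stream B is -26, -40, -54, -68, which is subtracting 14 each time.
Term 9 comes from stream A (its 5th entry): -33.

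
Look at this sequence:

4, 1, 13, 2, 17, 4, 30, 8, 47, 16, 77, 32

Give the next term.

Positions 1, 3, 5, … form one subsequence and positions 2, 4, 6, … form another.
Track A is 4, 13, 17, 30, 47, 77, which is a Fibonacci-like recurrence a_n = a_{n-1} + a_{n-2}.
Track B is 1, 2, 4, 8, 16, 32, which is powers 2^0, 2^1, 2^2, ….
Position 13 → track A, term 7 = 124.

124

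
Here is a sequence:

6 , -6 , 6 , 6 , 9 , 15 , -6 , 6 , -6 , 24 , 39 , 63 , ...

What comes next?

6

Positions follow the repeating pattern AAABBB; grouping by letter gives 2 tracks.
Subsequence A is 6, -6, 6, -6, 6, -6, which is oscillating between 6 and -6.
Subsequence B is 6, 9, 15, 24, 39, 63, which is each term equals the sum of the previous two.
The 13th slot belongs to subsequence A; its 7th term is 6.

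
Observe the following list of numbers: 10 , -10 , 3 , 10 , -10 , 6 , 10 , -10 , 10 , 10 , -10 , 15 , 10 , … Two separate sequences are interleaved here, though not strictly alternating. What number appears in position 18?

28

Positions follow the repeating pattern AAB; grouping by letter gives 2 tracks.
Track A is 10, -10, 10, -10, 10, -10, 10, -10, 10, which is oscillating between 10 and -10.
Track B is 3, 6, 10, 15, which is triangular numbers n(n+1)/2 for n = 2, 3, ….
Position 18 → track B, term 6 = 28.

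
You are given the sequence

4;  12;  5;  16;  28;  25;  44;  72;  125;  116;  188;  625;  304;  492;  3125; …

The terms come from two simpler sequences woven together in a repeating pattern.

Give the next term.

Reading positions in blocks of 3 reveals the pattern AAB — 2 tracks woven together.
Subsequence A: 4, 12, 16, 28, 44, 72, 116, 188, 304, 492 (a Fibonacci-like recurrence a_n = a_{n-1} + a_{n-2}).
Subsequence B: 5, 25, 125, 625, 3125 (powers of 5).
Term 16 comes from subsequence A (its 11th entry): 796.

796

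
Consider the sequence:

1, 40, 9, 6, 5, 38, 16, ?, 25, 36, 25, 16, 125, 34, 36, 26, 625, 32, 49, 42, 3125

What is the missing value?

Split by position mod 4 into 4 tracks.
Stream A = 1, 5, 25, 125, 625, 3125: successive powers of 5.
Stream B = 40, 38, 36, 34, 32: arithmetic, step −2.
Stream C = 9, 16, 25, 36, 49: the squares 3², 4², 5², ….
Stream D = 6, ?, 16, 26, 42: each term equals the sum of the previous two.
Filling stream D at index 2 by its rule yields 10.

10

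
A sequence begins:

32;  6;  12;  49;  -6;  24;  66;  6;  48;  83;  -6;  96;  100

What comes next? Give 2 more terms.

6, 192

The terms cycle through 3 interleaved subsequences.
Stream A: 32, 49, 66, 83, 100 — arithmetic with common difference +17.
Stream B: 6, -6, 6, -6 — oscillating between 6 and -6.
Stream C: 12, 24, 48, 96 — a geometric progression (common ratio 2).
Term 14 comes from stream B (its 5th entry): 6.
Position 15 falls in stream C as its term 5, giving 192.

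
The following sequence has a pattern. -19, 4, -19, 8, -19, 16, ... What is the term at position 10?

Split by position mod 2 into 2 tracks.
Stream A: -19, -19, -19 (always -19).
Stream B: 4, 8, 16 (powers 2^2, 2^3, 2^4, …).
Position 10 → stream B, term 5 = 64.

64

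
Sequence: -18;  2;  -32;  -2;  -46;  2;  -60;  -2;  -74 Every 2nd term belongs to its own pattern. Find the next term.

2

Split by position mod 2 into 2 tracks.
Track A: -18, -32, -46, -60, -74 — arithmetic, step −14.
Track B: 2, -2, 2, -2 — alternating ±2.
Term 10 comes from track B (its 5th entry): 2.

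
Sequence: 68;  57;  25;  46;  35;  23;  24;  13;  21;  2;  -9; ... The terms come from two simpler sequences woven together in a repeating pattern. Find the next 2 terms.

19, -20

The slot pattern repeats as AAB (period 3), so there are 2 interleaved tracks.
Subsequence A is 68, 57, 46, 35, 24, 13, 2, -9, which is subtracting 11 each time.
Subsequence B is 25, 23, 21, which is linear: a_n = 27 − 2·n.
Position 12 falls in subsequence B as its term 4, giving 19.
The 13th slot belongs to subsequence A; its 9th term is -20.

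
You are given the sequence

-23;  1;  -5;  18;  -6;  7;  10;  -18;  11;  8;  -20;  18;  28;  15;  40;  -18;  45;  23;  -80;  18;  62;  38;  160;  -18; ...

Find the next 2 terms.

79, 61

Read the sequence 4 terms at a time; column i is its own pattern.
Track A: -23, -6, 11, 28, 45, 62 — linear: a_n = -40 + 17·n.
Track B: 1, 7, 8, 15, 23, 38 — Fibonacci-style (each term is the sum of the two before it).
Track C: -5, 10, -20, 40, -80, 160 — multiplying by -2 each time.
Track D: 18, -18, 18, -18, 18, -18 — oscillating between 18 and -18.
Position 25 falls in track A as its term 7, giving 79.
Position 26 falls in track B as its term 7, giving 61.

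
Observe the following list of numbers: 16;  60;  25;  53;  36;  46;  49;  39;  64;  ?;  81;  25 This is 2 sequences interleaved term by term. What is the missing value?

The terms cycle through 2 interleaved subsequences.
Track A: 16, 25, 36, 49, 64, 81. Perfect squares starting at 4².
Track B: 60, 53, 46, 39, ?, 25. Arithmetic, step −7.
Filling track B at index 5 by its rule yields 32.

32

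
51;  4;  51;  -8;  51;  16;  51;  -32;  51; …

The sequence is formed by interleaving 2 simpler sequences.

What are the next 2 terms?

Positions 1, 3, 5, … form one subsequence and positions 2, 4, 6, … form another.
Track A: 51, 51, 51, 51, 51 (the constant sequence 51).
Track B: 4, -8, 16, -32 (multiplying by -2 each time).
The 10th slot belongs to track B; its 5th term is 64.
Term 11 comes from track A (its 6th entry): 51.

64, 51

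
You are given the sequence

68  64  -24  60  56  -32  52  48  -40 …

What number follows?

44

The slot pattern repeats as AAB (period 3), so there are 2 interleaved tracks.
Stream A: 68, 64, 60, 56, 52, 48. Arithmetic, step −4.
Stream B: -24, -32, -40. Arithmetic with common difference −8.
Term 10 comes from stream A (its 7th entry): 44.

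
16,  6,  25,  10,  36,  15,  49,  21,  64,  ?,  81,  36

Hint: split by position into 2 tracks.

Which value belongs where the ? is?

The terms cycle through 2 interleaved subsequences.
Stream A is 16, 25, 36, 49, 64, 81, which is the squares 4², 5², 6², ….
Stream B is 6, 10, 15, 21, ?, 36, which is triangular numbers starting at T_3.
The gap is stream B's term 5; the rule gives 28.

28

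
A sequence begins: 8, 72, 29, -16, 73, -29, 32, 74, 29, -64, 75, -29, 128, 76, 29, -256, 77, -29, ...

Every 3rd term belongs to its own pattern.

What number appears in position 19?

Split by position mod 3 into 3 tracks.
Track A: 8, -16, 32, -64, 128, -256 (a geometric progression (common ratio -2)).
Track B: 72, 73, 74, 75, 76, 77 (arithmetic, step +1).
Track C: 29, -29, 29, -29, 29, -29 (oscillating between 29 and -29).
Term 19 comes from track A (its 7th entry): 512.

512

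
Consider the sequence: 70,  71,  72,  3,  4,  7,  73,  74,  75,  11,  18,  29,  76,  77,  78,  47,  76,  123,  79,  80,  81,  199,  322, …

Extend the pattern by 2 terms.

521, 82

Reading positions in blocks of 6 reveals the pattern AAABBB — 2 tracks woven together.
Track A: 70, 71, 72, 73, 74, 75, 76, 77, 78, 79, 80, 81 (linear: a_n = 69 + n).
Track B: 3, 4, 7, 11, 18, 29, 47, 76, 123, 199, 322 (Fibonacci-style (each term is the sum of the two before it)).
The 24th slot belongs to track B; its 12th term is 521.
The 25th slot belongs to track A; its 13th term is 82.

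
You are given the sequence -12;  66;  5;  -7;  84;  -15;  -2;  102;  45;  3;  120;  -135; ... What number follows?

Read the sequence 3 terms at a time; column i is its own pattern.
Subsequence A: -12, -7, -2, 3. Arithmetic with common difference +5.
Subsequence B: 66, 84, 102, 120. Adding 18 each time.
Subsequence C: 5, -15, 45, -135. Multiplying by -3 each time.
Position 13 → subsequence A, term 5 = 8.

8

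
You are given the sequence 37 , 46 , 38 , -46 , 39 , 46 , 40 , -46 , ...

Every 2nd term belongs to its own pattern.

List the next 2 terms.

41, 46

Odd-indexed and even-indexed terms follow separate rules.
Track A = 37, 38, 39, 40: adding 1 each time.
Track B = 46, -46, 46, -46: alternating ±46.
Term 9 comes from track A (its 5th entry): 41.
Term 10 comes from track B (its 5th entry): 46.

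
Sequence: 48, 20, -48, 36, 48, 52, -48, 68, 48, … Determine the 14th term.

The terms cycle through 2 interleaved subsequences.
Track A: 48, -48, 48, -48, 48 (alternating ±48).
Track B: 20, 36, 52, 68 (arithmetic, step +16).
Position 14 falls in track B as its term 7, giving 116.

116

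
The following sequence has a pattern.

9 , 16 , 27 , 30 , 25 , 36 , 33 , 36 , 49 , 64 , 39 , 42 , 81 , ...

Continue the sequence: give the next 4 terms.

Positions follow the repeating pattern AABB; grouping by letter gives 2 tracks.
Track A: 9, 16, 25, 36, 49, 64, 81. Consecutive squares n² from n = 3.
Track B: 27, 30, 33, 36, 39, 42. Linear: a_n = 24 + 3·n.
The 14th slot belongs to track A; its 8th term is 100.
Position 15 falls in track B as its term 7, giving 45.
The 16th slot belongs to track B; its 8th term is 48.
Position 17 falls in track A as its term 9, giving 121.

100, 45, 48, 121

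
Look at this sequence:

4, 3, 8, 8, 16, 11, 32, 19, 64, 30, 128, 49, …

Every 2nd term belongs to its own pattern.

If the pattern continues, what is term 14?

The terms cycle through 2 interleaved subsequences.
Track A is 4, 8, 16, 32, 64, 128, which is successive powers of 2.
Track B is 3, 8, 11, 19, 30, 49, which is a Fibonacci-like recurrence a_n = a_{n-1} + a_{n-2}.
Position 14 falls in track B as its term 7, giving 79.

79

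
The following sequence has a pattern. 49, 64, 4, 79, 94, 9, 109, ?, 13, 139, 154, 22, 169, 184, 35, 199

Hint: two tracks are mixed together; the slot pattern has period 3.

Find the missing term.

124

Positions follow the repeating pattern AAB; grouping by letter gives 2 tracks.
Track A = 49, 64, 79, 94, 109, ?, 139, 154, 169, 184, 199: adding 15 each time.
Track B = 4, 9, 13, 22, 35: a Fibonacci-like recurrence a_n = a_{n-1} + a_{n-2}.
So the missing entry in track A is 124.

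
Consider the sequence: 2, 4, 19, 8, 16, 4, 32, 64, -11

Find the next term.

128

The slot pattern repeats as AAB (period 3), so there are 2 interleaved tracks.
Stream A: 2, 4, 8, 16, 32, 64. Successive powers of 2.
Stream B: 19, 4, -11. Linear: a_n = 34 − 15·n.
The 10th slot belongs to stream A; its 7th term is 128.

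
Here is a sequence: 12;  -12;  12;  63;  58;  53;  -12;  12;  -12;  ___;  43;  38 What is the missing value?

48

Positions follow the repeating pattern AAABBB; grouping by letter gives 2 tracks.
Stream A = 12, -12, 12, -12, 12, -12: oscillating between 12 and -12.
Stream B = 63, 58, 53, ?, 43, 38: arithmetic with common difference −5.
Filling stream B at index 4 by its rule yields 48.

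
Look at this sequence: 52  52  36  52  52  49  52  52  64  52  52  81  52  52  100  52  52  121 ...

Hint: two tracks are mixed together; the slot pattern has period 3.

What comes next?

Positions follow the repeating pattern AAB; grouping by letter gives 2 tracks.
Stream A: 52, 52, 52, 52, 52, 52, 52, 52, 52, 52, 52, 52. The constant sequence 52.
Stream B: 36, 49, 64, 81, 100, 121. Perfect squares starting at 6².
Term 19 comes from stream A (its 13th entry): 52.

52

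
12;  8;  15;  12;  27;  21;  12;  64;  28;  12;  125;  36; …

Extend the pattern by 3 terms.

12, 216, 45

Split by position mod 3 into 3 tracks.
Track A: 12, 12, 12, 12 — constant 12.
Track B: 8, 27, 64, 125 — perfect cubes starting at 2³.
Track C: 15, 21, 28, 36 — the triangular numbers T_5, T_6, ….
Term 13 comes from track A (its 5th entry): 12.
The 14th slot belongs to track B; its 5th term is 216.
Position 15 → track C, term 5 = 45.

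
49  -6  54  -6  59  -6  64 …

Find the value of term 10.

Positions 1, 3, 5, … form one subsequence and positions 2, 4, 6, … form another.
Track A: 49, 54, 59, 64 (linear: a_n = 44 + 5·n).
Track B: -6, -6, -6 (constant -6).
Term 10 comes from track B (its 5th entry): -6.

-6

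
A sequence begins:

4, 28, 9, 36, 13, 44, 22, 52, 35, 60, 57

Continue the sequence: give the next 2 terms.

68, 92

Positions 1, 3, 5, … form one subsequence and positions 2, 4, 6, … form another.
Subsequence A: 4, 9, 13, 22, 35, 57. A Fibonacci-like recurrence a_n = a_{n-1} + a_{n-2}.
Subsequence B: 28, 36, 44, 52, 60. Arithmetic with common difference +8.
Term 12 comes from subsequence B (its 6th entry): 68.
The 13th slot belongs to subsequence A; its 7th term is 92.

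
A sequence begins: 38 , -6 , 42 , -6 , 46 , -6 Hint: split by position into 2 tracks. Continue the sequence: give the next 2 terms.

50, -6

Split by position mod 2 into 2 tracks.
Track A = 38, 42, 46: linear: a_n = 34 + 4·n.
Track B = -6, -6, -6: the constant sequence -6.
The 7th slot belongs to track A; its 4th term is 50.
Position 8 falls in track B as its term 4, giving -6.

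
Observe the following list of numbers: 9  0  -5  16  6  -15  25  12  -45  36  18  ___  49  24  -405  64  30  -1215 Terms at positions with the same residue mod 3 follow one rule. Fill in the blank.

Taking every 3rd term gives 3 separate tracks.
Track A: 9, 16, 25, 36, 49, 64 — the squares 3², 4², 5², ….
Track B: 0, 6, 12, 18, 24, 30 — linear: a_n = -6 + 6·n.
Track C: -5, -15, -45, ?, -405, -1215 — a geometric progression (common ratio 3).
Track C's pattern makes the blank -135.

-135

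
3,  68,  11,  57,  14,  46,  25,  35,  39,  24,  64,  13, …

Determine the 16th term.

-9

The terms cycle through 2 interleaved subsequences.
Track A: 3, 11, 14, 25, 39, 64. A Fibonacci-like recurrence a_n = a_{n-1} + a_{n-2}.
Track B: 68, 57, 46, 35, 24, 13. Linear: a_n = 79 − 11·n.
Position 16 falls in track B as its term 8, giving -9.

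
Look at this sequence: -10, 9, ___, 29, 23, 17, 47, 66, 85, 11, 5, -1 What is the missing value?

Positions follow the repeating pattern AAABBB; grouping by letter gives 2 tracks.
Subsequence A = -10, 9, ?, 47, 66, 85: linear: a_n = -29 + 19·n.
Subsequence B = 29, 23, 17, 11, 5, -1: arithmetic with common difference −6.
Subsequence A's pattern makes the blank 28.

28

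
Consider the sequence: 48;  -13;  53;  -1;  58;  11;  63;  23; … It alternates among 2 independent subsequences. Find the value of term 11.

73

Odd-indexed and even-indexed terms follow separate rules.
Subsequence A: 48, 53, 58, 63 (arithmetic with common difference +5).
Subsequence B: -13, -1, 11, 23 (linear: a_n = -25 + 12·n).
Term 11 comes from subsequence A (its 6th entry): 73.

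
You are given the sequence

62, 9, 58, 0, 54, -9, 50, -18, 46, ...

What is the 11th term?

42

Odd-indexed and even-indexed terms follow separate rules.
Subsequence A is 62, 58, 54, 50, 46, which is arithmetic, step −4.
Subsequence B is 9, 0, -9, -18, which is arithmetic, step −9.
Term 11 comes from subsequence A (its 6th entry): 42.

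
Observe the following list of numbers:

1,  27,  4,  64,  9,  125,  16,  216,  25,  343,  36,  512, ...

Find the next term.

Taking every 2nd term gives 2 separate tracks.
Track A: 1, 4, 9, 16, 25, 36 — the squares 1², 2², 3², ….
Track B: 27, 64, 125, 216, 343, 512 — consecutive cubes n³ from n = 3.
Term 13 comes from track A (its 7th entry): 49.

49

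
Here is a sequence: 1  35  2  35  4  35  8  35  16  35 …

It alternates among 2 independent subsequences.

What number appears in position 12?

35

Split by position mod 2 into 2 tracks.
Track A = 1, 2, 4, 8, 16: powers of 2.
Track B = 35, 35, 35, 35, 35: the constant sequence 35.
Term 12 comes from track B (its 6th entry): 35.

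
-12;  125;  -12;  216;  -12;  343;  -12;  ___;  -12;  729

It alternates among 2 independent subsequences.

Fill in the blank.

512

The terms cycle through 2 interleaved subsequences.
Subsequence A is -12, -12, -12, -12, -12, which is always -12.
Subsequence B is 125, 216, 343, ?, 729, which is perfect cubes starting at 5³.
So the missing entry in subsequence B is 512.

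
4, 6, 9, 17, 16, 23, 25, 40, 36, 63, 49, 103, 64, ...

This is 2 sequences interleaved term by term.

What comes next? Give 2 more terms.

Split by position mod 2 into 2 tracks.
Track A: 4, 9, 16, 25, 36, 49, 64 — perfect squares starting at 2².
Track B: 6, 17, 23, 40, 63, 103 — each term equals the sum of the previous two.
The 14th slot belongs to track B; its 7th term is 166.
Term 15 comes from track A (its 8th entry): 81.

166, 81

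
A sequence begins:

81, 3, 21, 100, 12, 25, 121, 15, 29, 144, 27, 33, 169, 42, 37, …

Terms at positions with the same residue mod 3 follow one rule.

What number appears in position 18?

41

Split by position mod 3: positions 1, 4, 7, … form one track, and each other residue class forms its own.
Subsequence A: 81, 100, 121, 144, 169 (perfect squares starting at 9²).
Subsequence B: 3, 12, 15, 27, 42 (Fibonacci-style (each term is the sum of the two before it)).
Subsequence C: 21, 25, 29, 33, 37 (arithmetic with common difference +4).
Position 18 falls in subsequence C as its term 6, giving 41.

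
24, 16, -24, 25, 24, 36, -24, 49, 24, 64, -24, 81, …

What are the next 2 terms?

24, 100

Taking every 2nd term gives 2 separate tracks.
Track A = 24, -24, 24, -24, 24, -24: oscillating between 24 and -24.
Track B = 16, 25, 36, 49, 64, 81: the squares 4², 5², 6², ….
The 13th slot belongs to track A; its 7th term is 24.
Term 14 comes from track B (its 7th entry): 100.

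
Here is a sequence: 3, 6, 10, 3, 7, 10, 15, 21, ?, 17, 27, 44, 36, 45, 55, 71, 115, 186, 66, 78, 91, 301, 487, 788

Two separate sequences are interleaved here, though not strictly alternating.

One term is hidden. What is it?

28

The slot pattern repeats as AAABBB (period 6), so there are 2 interleaved tracks.
Track A: 3, 6, 10, 15, 21, ?, 36, 45, 55, 66, 78, 91 — triangular numbers starting at T_2.
Track B: 3, 7, 10, 17, 27, 44, 71, 115, 186, 301, 487, 788 — each term equals the sum of the previous two.
So the missing entry in track A is 28.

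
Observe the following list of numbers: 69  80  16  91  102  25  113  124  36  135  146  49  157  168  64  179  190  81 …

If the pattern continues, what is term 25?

Positions follow the repeating pattern AAB; grouping by letter gives 2 tracks.
Track A: 69, 80, 91, 102, 113, 124, 135, 146, 157, 168, 179, 190 — arithmetic, step +11.
Track B: 16, 25, 36, 49, 64, 81 — perfect squares starting at 4².
The 25th slot belongs to track A; its 17th term is 245.

245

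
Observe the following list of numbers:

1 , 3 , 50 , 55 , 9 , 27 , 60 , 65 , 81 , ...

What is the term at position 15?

Positions follow the repeating pattern AABB; grouping by letter gives 2 tracks.
Subsequence A = 1, 3, 9, 27, 81: powers of 3.
Subsequence B = 50, 55, 60, 65: linear: a_n = 45 + 5·n.
Position 15 falls in subsequence B as its term 7, giving 80.

80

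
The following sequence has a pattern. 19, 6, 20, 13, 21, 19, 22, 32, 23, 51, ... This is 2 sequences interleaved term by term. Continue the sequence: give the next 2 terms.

24, 83

Split by position mod 2 into 2 tracks.
Subsequence A = 19, 20, 21, 22, 23: linear: a_n = 18 + n.
Subsequence B = 6, 13, 19, 32, 51: Fibonacci-style (each term is the sum of the two before it).
Position 11 falls in subsequence A as its term 6, giving 24.
Term 12 comes from subsequence B (its 6th entry): 83.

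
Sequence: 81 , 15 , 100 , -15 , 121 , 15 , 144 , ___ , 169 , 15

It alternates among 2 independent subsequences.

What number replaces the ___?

Taking every 2nd term gives 2 separate tracks.
Subsequence A: 81, 100, 121, 144, 169. Perfect squares starting at 9².
Subsequence B: 15, -15, 15, ?, 15. Oscillating between 15 and -15.
Subsequence B's pattern makes the blank -15.

-15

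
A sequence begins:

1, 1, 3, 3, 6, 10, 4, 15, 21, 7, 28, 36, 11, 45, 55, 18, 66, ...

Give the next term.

Positions follow the repeating pattern ABB; grouping by letter gives 2 tracks.
Stream A: 1, 3, 4, 7, 11, 18 (Fibonacci-style (each term is the sum of the two before it)).
Stream B: 1, 3, 6, 10, 15, 21, 28, 36, 45, 55, 66 (triangular numbers starting at T_1).
Position 18 → stream B, term 12 = 78.

78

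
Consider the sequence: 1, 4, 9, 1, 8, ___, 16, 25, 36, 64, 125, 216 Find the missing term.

27

Positions follow the repeating pattern AAABBB; grouping by letter gives 2 tracks.
Track A is 1, 4, 9, 16, 25, 36, which is the squares 1², 2², 3², ….
Track B is 1, 8, ?, 64, 125, 216, which is consecutive cubes n³ from n = 1.
So the missing entry in track B is 27.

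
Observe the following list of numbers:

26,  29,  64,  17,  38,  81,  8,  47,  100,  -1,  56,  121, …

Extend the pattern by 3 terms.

-10, 65, 144

Read the sequence 3 terms at a time; column i is its own pattern.
Track A = 26, 17, 8, -1: arithmetic, step −9.
Track B = 29, 38, 47, 56: adding 9 each time.
Track C = 64, 81, 100, 121: perfect squares starting at 8².
Position 13 falls in track A as its term 5, giving -10.
Position 14 → track B, term 5 = 65.
The 15th slot belongs to track C; its 5th term is 144.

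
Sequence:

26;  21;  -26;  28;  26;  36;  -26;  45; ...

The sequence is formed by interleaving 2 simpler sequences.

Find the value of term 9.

Taking every 2nd term gives 2 separate tracks.
Stream A: 26, -26, 26, -26 (the oscillation 26·(−1)^(n+1)).
Stream B: 21, 28, 36, 45 (triangular numbers n(n+1)/2 for n = 6, 7, …).
Position 9 falls in stream A as its term 5, giving 26.

26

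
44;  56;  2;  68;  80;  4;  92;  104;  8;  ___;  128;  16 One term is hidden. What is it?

116

Reading positions in blocks of 3 reveals the pattern AAB — 2 tracks woven together.
Track A: 44, 56, 68, 80, 92, 104, ?, 128. Adding 12 each time.
Track B: 2, 4, 8, 16. Successive powers of 2.
The gap is track A's term 7; the rule gives 116.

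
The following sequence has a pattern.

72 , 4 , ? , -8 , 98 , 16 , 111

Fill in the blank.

85

Odd-indexed and even-indexed terms follow separate rules.
Stream A: 72, ?, 98, 111 (arithmetic with common difference +13).
Stream B: 4, -8, 16 (multiplying by -2 each time).
Filling stream A at index 2 by its rule yields 85.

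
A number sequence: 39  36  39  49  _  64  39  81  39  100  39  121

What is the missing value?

39

The terms cycle through 2 interleaved subsequences.
Track A = 39, 39, ?, 39, 39, 39: the constant sequence 39.
Track B = 36, 49, 64, 81, 100, 121: consecutive squares n² from n = 6.
Filling track A at index 3 by its rule yields 39.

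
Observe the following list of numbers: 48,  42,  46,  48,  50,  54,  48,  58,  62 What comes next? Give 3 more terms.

48, 66, 70

Positions follow the repeating pattern ABB; grouping by letter gives 2 tracks.
Track A: 48, 48, 48. The constant sequence 48.
Track B: 42, 46, 50, 54, 58, 62. Arithmetic, step +4.
The 10th slot belongs to track A; its 4th term is 48.
The 11th slot belongs to track B; its 7th term is 66.
Position 12 falls in track B as its term 8, giving 70.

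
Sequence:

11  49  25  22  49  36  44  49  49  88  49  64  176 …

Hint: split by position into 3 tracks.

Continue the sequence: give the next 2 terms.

49, 81

Split by position mod 3: positions 1, 4, 7, … form one track, and each other residue class forms its own.
Track A: 11, 22, 44, 88, 176 (multiplying by 2 each time).
Track B: 49, 49, 49, 49 (always 49).
Track C: 25, 36, 49, 64 (perfect squares starting at 5²).
Position 14 falls in track B as its term 5, giving 49.
Position 15 → track C, term 5 = 81.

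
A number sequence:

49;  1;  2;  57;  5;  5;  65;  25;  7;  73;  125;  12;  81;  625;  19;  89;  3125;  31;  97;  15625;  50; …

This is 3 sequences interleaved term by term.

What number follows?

Taking every 3rd term gives 3 separate tracks.
Subsequence A = 49, 57, 65, 73, 81, 89, 97: arithmetic with common difference +8.
Subsequence B = 1, 5, 25, 125, 625, 3125, 15625: successive powers of 5.
Subsequence C = 2, 5, 7, 12, 19, 31, 50: Fibonacci-style (each term is the sum of the two before it).
Term 22 comes from subsequence A (its 8th entry): 105.

105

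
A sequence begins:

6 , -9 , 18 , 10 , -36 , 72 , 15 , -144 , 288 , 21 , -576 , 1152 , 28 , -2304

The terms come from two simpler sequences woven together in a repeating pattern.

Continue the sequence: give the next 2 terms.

4608, 36

The slot pattern repeats as ABB (period 3), so there are 2 interleaved tracks.
Track A: 6, 10, 15, 21, 28 — triangular numbers starting at T_3.
Track B: -9, 18, -36, 72, -144, 288, -576, 1152, -2304 — a geometric progression (common ratio -2).
The 15th slot belongs to track B; its 10th term is 4608.
Position 16 → track A, term 6 = 36.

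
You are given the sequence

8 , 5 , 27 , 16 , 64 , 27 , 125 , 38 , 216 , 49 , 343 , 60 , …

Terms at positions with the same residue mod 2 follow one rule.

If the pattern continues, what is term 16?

Odd-indexed and even-indexed terms follow separate rules.
Track A: 8, 27, 64, 125, 216, 343 — perfect cubes starting at 2³.
Track B: 5, 16, 27, 38, 49, 60 — arithmetic, step +11.
Term 16 comes from track B (its 8th entry): 82.

82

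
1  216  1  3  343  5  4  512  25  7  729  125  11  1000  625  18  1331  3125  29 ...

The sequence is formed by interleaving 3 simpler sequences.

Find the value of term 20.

1728

The terms cycle through 3 interleaved subsequences.
Stream A is 1, 3, 4, 7, 11, 18, 29, which is Fibonacci-style (each term is the sum of the two before it).
Stream B is 216, 343, 512, 729, 1000, 1331, which is consecutive cubes n³ from n = 6.
Stream C is 1, 5, 25, 125, 625, 3125, which is geometric, ×5 each step.
Position 20 falls in stream B as its term 7, giving 1728.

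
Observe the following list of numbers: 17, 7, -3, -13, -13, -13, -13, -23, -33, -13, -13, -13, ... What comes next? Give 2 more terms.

Positions follow the repeating pattern AAABBB; grouping by letter gives 2 tracks.
Stream A: 17, 7, -3, -13, -23, -33 (linear: a_n = 27 − 10·n).
Stream B: -13, -13, -13, -13, -13, -13 (constant -13).
Position 13 → stream A, term 7 = -43.
Term 14 comes from stream A (its 8th entry): -53.

-43, -53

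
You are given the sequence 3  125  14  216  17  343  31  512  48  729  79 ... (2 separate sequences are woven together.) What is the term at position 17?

333

The terms cycle through 2 interleaved subsequences.
Track A is 3, 14, 17, 31, 48, 79, which is Fibonacci-style (each term is the sum of the two before it).
Track B is 125, 216, 343, 512, 729, which is perfect cubes starting at 5³.
Term 17 comes from track A (its 9th entry): 333.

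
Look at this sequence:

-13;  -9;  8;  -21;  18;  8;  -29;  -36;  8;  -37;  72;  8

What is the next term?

Split by position mod 3: positions 1, 4, 7, … form one track, and each other residue class forms its own.
Subsequence A: -13, -21, -29, -37. Subtracting 8 each time.
Subsequence B: -9, 18, -36, 72. A geometric progression (common ratio -2).
Subsequence C: 8, 8, 8, 8. The constant sequence 8.
Position 13 falls in subsequence A as its term 5, giving -45.

-45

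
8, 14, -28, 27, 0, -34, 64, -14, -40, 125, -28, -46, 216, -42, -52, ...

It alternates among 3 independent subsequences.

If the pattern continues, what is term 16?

The terms cycle through 3 interleaved subsequences.
Subsequence A = 8, 27, 64, 125, 216: the cubes 2³, 3³, 4³, ….
Subsequence B = 14, 0, -14, -28, -42: arithmetic with common difference −14.
Subsequence C = -28, -34, -40, -46, -52: subtracting 6 each time.
The 16th slot belongs to subsequence A; its 6th term is 343.

343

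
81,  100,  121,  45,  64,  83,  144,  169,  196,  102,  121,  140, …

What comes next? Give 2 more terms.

225, 256

The slot pattern repeats as AAABBB (period 6), so there are 2 interleaved tracks.
Stream A is 81, 100, 121, 144, 169, 196, which is perfect squares starting at 9².
Stream B is 45, 64, 83, 102, 121, 140, which is adding 19 each time.
Term 13 comes from stream A (its 7th entry): 225.
The 14th slot belongs to stream A; its 8th term is 256.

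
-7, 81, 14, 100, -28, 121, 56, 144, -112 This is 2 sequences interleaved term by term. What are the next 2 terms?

The terms cycle through 2 interleaved subsequences.
Track A: -7, 14, -28, 56, -112 (multiplying by -2 each time).
Track B: 81, 100, 121, 144 (consecutive squares n² from n = 9).
Term 10 comes from track B (its 5th entry): 169.
Term 11 comes from track A (its 6th entry): 224.

169, 224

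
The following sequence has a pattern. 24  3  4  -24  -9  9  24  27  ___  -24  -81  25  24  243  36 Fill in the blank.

The terms cycle through 3 interleaved subsequences.
Stream A = 24, -24, 24, -24, 24: the oscillation 24·(−1)^(n+1).
Stream B = 3, -9, 27, -81, 243: multiplying by -3 each time.
Stream C = 4, 9, ?, 25, 36: the squares 2², 3², 4², ….
The gap is stream C's term 3; the rule gives 16.

16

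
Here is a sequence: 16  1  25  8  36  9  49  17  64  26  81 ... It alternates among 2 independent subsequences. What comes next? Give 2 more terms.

43, 100

Taking every 2nd term gives 2 separate tracks.
Subsequence A: 16, 25, 36, 49, 64, 81. Consecutive squares n² from n = 4.
Subsequence B: 1, 8, 9, 17, 26. Fibonacci-style (each term is the sum of the two before it).
Term 12 comes from subsequence B (its 6th entry): 43.
The 13th slot belongs to subsequence A; its 7th term is 100.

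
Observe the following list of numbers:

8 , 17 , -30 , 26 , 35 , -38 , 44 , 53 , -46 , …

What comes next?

Reading positions in blocks of 3 reveals the pattern AAB — 2 tracks woven together.
Stream A = 8, 17, 26, 35, 44, 53: adding 9 each time.
Stream B = -30, -38, -46: subtracting 8 each time.
Term 10 comes from stream A (its 7th entry): 62.

62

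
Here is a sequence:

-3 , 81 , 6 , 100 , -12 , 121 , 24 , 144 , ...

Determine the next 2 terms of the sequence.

Taking every 2nd term gives 2 separate tracks.
Track A: -3, 6, -12, 24 (a geometric progression (common ratio -2)).
Track B: 81, 100, 121, 144 (perfect squares starting at 9²).
Term 9 comes from track A (its 5th entry): -48.
Term 10 comes from track B (its 5th entry): 169.

-48, 169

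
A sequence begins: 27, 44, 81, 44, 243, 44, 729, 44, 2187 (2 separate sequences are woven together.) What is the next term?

44

Odd-indexed and even-indexed terms follow separate rules.
Track A: 27, 81, 243, 729, 2187. Powers 3^3, 3^4, 3^5, ….
Track B: 44, 44, 44, 44. The constant sequence 44.
Term 10 comes from track B (its 5th entry): 44.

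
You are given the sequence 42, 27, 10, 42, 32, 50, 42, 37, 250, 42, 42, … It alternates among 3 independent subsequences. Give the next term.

Read the sequence 3 terms at a time; column i is its own pattern.
Subsequence A: 42, 42, 42, 42 (constant 42).
Subsequence B: 27, 32, 37, 42 (linear: a_n = 22 + 5·n).
Subsequence C: 10, 50, 250 (multiplying by 5 each time).
Position 12 falls in subsequence C as its term 4, giving 1250.

1250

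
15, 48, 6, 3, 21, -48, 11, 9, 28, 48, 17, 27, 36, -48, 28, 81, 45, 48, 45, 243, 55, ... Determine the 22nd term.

Taking every 4th term gives 4 separate tracks.
Track A: 15, 21, 28, 36, 45, 55 (triangular numbers starting at T_5).
Track B: 48, -48, 48, -48, 48 (oscillating between 48 and -48).
Track C: 6, 11, 17, 28, 45 (Fibonacci-style (each term is the sum of the two before it)).
Track D: 3, 9, 27, 81, 243 (powers 3^1, 3^2, 3^3, …).
The 22nd slot belongs to track B; its 6th term is -48.

-48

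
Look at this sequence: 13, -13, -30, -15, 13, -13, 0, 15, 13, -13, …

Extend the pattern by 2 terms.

Reading positions in blocks of 4 reveals the pattern AABB — 2 tracks woven together.
Stream A: 13, -13, 13, -13, 13, -13 (oscillating between 13 and -13).
Stream B: -30, -15, 0, 15 (linear: a_n = -45 + 15·n).
The 11th slot belongs to stream B; its 5th term is 30.
Position 12 → stream B, term 6 = 45.

30, 45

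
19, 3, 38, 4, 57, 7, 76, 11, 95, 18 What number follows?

The terms cycle through 2 interleaved subsequences.
Track A: 19, 38, 57, 76, 95. Linear: a_n = 19·n.
Track B: 3, 4, 7, 11, 18. Fibonacci-style (each term is the sum of the two before it).
Position 11 → track A, term 6 = 114.

114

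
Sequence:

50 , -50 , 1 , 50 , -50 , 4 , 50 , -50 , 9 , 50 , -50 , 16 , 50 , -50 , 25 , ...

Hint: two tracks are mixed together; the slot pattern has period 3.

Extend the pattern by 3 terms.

50, -50, 36

The slot pattern repeats as AAB (period 3), so there are 2 interleaved tracks.
Track A: 50, -50, 50, -50, 50, -50, 50, -50, 50, -50 — oscillating between 50 and -50.
Track B: 1, 4, 9, 16, 25 — consecutive squares n² from n = 1.
Position 16 → track A, term 11 = 50.
Term 17 comes from track A (its 12th entry): -50.
The 18th slot belongs to track B; its 6th term is 36.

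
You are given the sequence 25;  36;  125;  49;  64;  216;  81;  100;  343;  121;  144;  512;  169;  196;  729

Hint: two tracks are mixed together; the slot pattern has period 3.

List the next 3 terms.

225, 256, 1000

Reading positions in blocks of 3 reveals the pattern AAB — 2 tracks woven together.
Stream A = 25, 36, 49, 64, 81, 100, 121, 144, 169, 196: perfect squares starting at 5².
Stream B = 125, 216, 343, 512, 729: perfect cubes starting at 5³.
Position 16 → stream A, term 11 = 225.
Term 17 comes from stream A (its 12th entry): 256.
The 18th slot belongs to stream B; its 6th term is 1000.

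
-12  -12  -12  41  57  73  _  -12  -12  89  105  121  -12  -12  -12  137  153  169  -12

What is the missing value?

-12

Positions follow the repeating pattern AAABBB; grouping by letter gives 2 tracks.
Track A: -12, -12, -12, ?, -12, -12, -12, -12, -12, -12 (the constant sequence -12).
Track B: 41, 57, 73, 89, 105, 121, 137, 153, 169 (arithmetic, step +16).
Track A's pattern makes the blank -12.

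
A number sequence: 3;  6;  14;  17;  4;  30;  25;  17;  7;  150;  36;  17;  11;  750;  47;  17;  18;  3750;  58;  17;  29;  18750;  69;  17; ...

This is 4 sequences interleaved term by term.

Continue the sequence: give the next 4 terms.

The terms cycle through 4 interleaved subsequences.
Stream A = 3, 4, 7, 11, 18, 29: each term equals the sum of the previous two.
Stream B = 6, 30, 150, 750, 3750, 18750: geometric, ×5 each step.
Stream C = 14, 25, 36, 47, 58, 69: arithmetic with common difference +11.
Stream D = 17, 17, 17, 17, 17, 17: constant 17.
Position 25 → stream A, term 7 = 47.
Position 26 → stream B, term 7 = 93750.
The 27th slot belongs to stream C; its 7th term is 80.
Position 28 → stream D, term 7 = 17.

47, 93750, 80, 17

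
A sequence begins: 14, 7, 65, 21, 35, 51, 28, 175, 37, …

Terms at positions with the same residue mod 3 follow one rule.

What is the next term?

35

Split by position mod 3: positions 1, 4, 7, … form one track, and each other residue class forms its own.
Subsequence A: 14, 21, 28 (adding 7 each time).
Subsequence B: 7, 35, 175 (geometric with ratio 5).
Subsequence C: 65, 51, 37 (arithmetic with common difference −14).
Term 10 comes from subsequence A (its 4th entry): 35.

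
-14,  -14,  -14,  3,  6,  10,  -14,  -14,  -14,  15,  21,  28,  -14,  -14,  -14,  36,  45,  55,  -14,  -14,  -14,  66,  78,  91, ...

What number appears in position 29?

Positions follow the repeating pattern AAABBB; grouping by letter gives 2 tracks.
Subsequence A: -14, -14, -14, -14, -14, -14, -14, -14, -14, -14, -14, -14 (constant -14).
Subsequence B: 3, 6, 10, 15, 21, 28, 36, 45, 55, 66, 78, 91 (triangular numbers starting at T_2).
Term 29 comes from subsequence B (its 14th entry): 120.

120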